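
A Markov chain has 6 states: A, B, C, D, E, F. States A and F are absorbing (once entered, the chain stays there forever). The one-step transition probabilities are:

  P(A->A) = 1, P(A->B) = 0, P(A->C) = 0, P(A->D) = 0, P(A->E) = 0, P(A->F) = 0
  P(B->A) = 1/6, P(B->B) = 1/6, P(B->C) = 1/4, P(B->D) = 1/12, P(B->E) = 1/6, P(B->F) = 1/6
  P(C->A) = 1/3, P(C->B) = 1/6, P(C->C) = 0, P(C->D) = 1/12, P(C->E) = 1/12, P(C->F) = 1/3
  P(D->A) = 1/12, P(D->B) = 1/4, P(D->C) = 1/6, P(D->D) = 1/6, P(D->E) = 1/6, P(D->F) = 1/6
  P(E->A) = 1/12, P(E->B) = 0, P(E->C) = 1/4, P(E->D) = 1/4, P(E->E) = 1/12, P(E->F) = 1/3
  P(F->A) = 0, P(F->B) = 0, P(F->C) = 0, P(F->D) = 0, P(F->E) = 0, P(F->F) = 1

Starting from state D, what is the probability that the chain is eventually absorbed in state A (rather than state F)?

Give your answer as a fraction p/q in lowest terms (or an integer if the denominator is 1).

Answer: 447/1141

Derivation:
Let a_i = P(absorbed in A | start in state i).
Boundary conditions: a_A = 1, a_F = 0.
For each transient state i, a_i = sum_j P(i->j) * a_j:
  a_B = 1/6*a_A + 1/6*a_B + 1/4*a_C + 1/12*a_D + 1/6*a_E + 1/6*a_F
  a_C = 1/3*a_A + 1/6*a_B + 0*a_C + 1/12*a_D + 1/12*a_E + 1/3*a_F
  a_D = 1/12*a_A + 1/4*a_B + 1/6*a_C + 1/6*a_D + 1/6*a_E + 1/6*a_F
  a_E = 1/12*a_A + 0*a_B + 1/4*a_C + 1/4*a_D + 1/12*a_E + 1/3*a_F

Substituting a_A = 1 and a_F = 0, rearrange to (I - Q) a = r where r[i] = P(i -> A):
  [5/6, -1/4, -1/12, -1/6] . (a_B, a_C, a_D, a_E) = 1/6
  [-1/6, 1, -1/12, -1/12] . (a_B, a_C, a_D, a_E) = 1/3
  [-1/4, -1/6, 5/6, -1/6] . (a_B, a_C, a_D, a_E) = 1/12
  [0, -1/4, -1/4, 11/12] . (a_B, a_C, a_D, a_E) = 1/12

Solving yields:
  a_B = 507/1141
  a_C = 533/1141
  a_D = 447/1141
  a_E = 53/163

Starting state is D, so the absorption probability is a_D = 447/1141.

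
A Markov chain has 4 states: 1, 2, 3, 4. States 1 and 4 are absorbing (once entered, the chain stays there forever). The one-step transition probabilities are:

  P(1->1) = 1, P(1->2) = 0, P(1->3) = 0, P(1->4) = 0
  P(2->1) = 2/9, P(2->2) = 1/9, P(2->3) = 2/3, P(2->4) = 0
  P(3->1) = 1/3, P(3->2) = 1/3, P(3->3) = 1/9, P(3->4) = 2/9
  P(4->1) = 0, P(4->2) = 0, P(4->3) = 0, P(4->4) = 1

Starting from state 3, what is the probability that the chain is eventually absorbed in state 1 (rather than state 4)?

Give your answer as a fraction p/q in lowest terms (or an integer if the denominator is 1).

Answer: 15/23

Derivation:
Let a_i = P(absorbed in 1 | start in state i).
Boundary conditions: a_1 = 1, a_4 = 0.
For each transient state i, a_i = sum_j P(i->j) * a_j:
  a_2 = 2/9*a_1 + 1/9*a_2 + 2/3*a_3 + 0*a_4
  a_3 = 1/3*a_1 + 1/3*a_2 + 1/9*a_3 + 2/9*a_4

Substituting a_1 = 1 and a_4 = 0, rearrange to (I - Q) a = r where r[i] = P(i -> 1):
  [8/9, -2/3] . (a_2, a_3) = 2/9
  [-1/3, 8/9] . (a_2, a_3) = 1/3

Solving yields:
  a_2 = 17/23
  a_3 = 15/23

Starting state is 3, so the absorption probability is a_3 = 15/23.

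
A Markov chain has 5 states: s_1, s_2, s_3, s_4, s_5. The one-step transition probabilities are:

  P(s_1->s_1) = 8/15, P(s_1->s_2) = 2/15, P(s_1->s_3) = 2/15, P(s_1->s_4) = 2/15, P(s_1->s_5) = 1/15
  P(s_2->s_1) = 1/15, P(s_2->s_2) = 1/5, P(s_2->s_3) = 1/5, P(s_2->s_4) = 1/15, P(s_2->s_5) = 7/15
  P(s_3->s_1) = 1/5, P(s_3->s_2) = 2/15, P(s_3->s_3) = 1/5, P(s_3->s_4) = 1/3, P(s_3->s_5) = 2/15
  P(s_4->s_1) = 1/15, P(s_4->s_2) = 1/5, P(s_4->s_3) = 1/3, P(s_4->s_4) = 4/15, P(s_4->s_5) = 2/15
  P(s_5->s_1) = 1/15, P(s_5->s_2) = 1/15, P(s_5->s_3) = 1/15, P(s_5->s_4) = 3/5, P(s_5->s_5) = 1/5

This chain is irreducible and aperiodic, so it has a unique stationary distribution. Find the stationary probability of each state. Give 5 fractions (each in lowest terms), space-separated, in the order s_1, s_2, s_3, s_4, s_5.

Answer: 1345/7662 2303/15324 1549/7662 8827/30648 5639/30648

Derivation:
The stationary distribution satisfies pi = pi * P, i.e.:
  pi_s_1 = 8/15*pi_s_1 + 1/15*pi_s_2 + 1/5*pi_s_3 + 1/15*pi_s_4 + 1/15*pi_s_5
  pi_s_2 = 2/15*pi_s_1 + 1/5*pi_s_2 + 2/15*pi_s_3 + 1/5*pi_s_4 + 1/15*pi_s_5
  pi_s_3 = 2/15*pi_s_1 + 1/5*pi_s_2 + 1/5*pi_s_3 + 1/3*pi_s_4 + 1/15*pi_s_5
  pi_s_4 = 2/15*pi_s_1 + 1/15*pi_s_2 + 1/3*pi_s_3 + 4/15*pi_s_4 + 3/5*pi_s_5
  pi_s_5 = 1/15*pi_s_1 + 7/15*pi_s_2 + 2/15*pi_s_3 + 2/15*pi_s_4 + 1/5*pi_s_5
with normalization: pi_s_1 + pi_s_2 + pi_s_3 + pi_s_4 + pi_s_5 = 1.

Using the first 4 balance equations plus normalization, the linear system A*pi = b is:
  [-7/15, 1/15, 1/5, 1/15, 1/15] . pi = 0
  [2/15, -4/5, 2/15, 1/5, 1/15] . pi = 0
  [2/15, 1/5, -4/5, 1/3, 1/15] . pi = 0
  [2/15, 1/15, 1/3, -11/15, 3/5] . pi = 0
  [1, 1, 1, 1, 1] . pi = 1

Solving yields:
  pi_s_1 = 1345/7662
  pi_s_2 = 2303/15324
  pi_s_3 = 1549/7662
  pi_s_4 = 8827/30648
  pi_s_5 = 5639/30648

Verification (pi * P):
  1345/7662*8/15 + 2303/15324*1/15 + 1549/7662*1/5 + 8827/30648*1/15 + 5639/30648*1/15 = 1345/7662 = pi_s_1  (ok)
  1345/7662*2/15 + 2303/15324*1/5 + 1549/7662*2/15 + 8827/30648*1/5 + 5639/30648*1/15 = 2303/15324 = pi_s_2  (ok)
  1345/7662*2/15 + 2303/15324*1/5 + 1549/7662*1/5 + 8827/30648*1/3 + 5639/30648*1/15 = 1549/7662 = pi_s_3  (ok)
  1345/7662*2/15 + 2303/15324*1/15 + 1549/7662*1/3 + 8827/30648*4/15 + 5639/30648*3/5 = 8827/30648 = pi_s_4  (ok)
  1345/7662*1/15 + 2303/15324*7/15 + 1549/7662*2/15 + 8827/30648*2/15 + 5639/30648*1/5 = 5639/30648 = pi_s_5  (ok)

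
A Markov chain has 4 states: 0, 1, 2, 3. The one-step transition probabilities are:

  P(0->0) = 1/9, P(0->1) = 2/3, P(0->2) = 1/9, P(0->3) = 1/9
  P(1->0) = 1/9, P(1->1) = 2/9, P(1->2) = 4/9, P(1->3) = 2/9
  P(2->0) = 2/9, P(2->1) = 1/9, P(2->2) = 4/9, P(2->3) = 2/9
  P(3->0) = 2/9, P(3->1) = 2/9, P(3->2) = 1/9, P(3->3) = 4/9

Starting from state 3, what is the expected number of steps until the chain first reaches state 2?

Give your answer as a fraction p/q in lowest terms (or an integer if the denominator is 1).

Let h_i = expected steps to first reach 2 from state i.
Boundary: h_2 = 0.
First-step equations for the other states:
  h_0 = 1 + 1/9*h_0 + 2/3*h_1 + 1/9*h_2 + 1/9*h_3
  h_1 = 1 + 1/9*h_0 + 2/9*h_1 + 4/9*h_2 + 2/9*h_3
  h_3 = 1 + 2/9*h_0 + 2/9*h_1 + 1/9*h_2 + 4/9*h_3

Substituting h_2 = 0 and rearranging gives the linear system (I - Q) h = 1:
  [8/9, -2/3, -1/9] . (h_0, h_1, h_3) = 1
  [-1/9, 7/9, -2/9] . (h_0, h_1, h_3) = 1
  [-2/9, -2/9, 5/9] . (h_0, h_1, h_3) = 1

Solving yields:
  h_0 = 369/89
  h_1 = 288/89
  h_3 = 423/89

Starting state is 3, so the expected hitting time is h_3 = 423/89.

Answer: 423/89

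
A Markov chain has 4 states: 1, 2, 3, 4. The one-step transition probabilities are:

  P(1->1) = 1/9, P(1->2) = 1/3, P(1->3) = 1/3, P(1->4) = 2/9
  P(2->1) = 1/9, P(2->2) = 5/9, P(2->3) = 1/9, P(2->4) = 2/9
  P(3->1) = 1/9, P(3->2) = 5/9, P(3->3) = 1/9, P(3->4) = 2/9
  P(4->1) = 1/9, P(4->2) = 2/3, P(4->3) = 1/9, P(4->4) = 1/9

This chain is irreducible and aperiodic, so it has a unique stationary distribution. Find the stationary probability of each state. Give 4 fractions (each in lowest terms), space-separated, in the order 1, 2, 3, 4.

The stationary distribution satisfies pi = pi * P, i.e.:
  pi_1 = 1/9*pi_1 + 1/9*pi_2 + 1/9*pi_3 + 1/9*pi_4
  pi_2 = 1/3*pi_1 + 5/9*pi_2 + 5/9*pi_3 + 2/3*pi_4
  pi_3 = 1/3*pi_1 + 1/9*pi_2 + 1/9*pi_3 + 1/9*pi_4
  pi_4 = 2/9*pi_1 + 2/9*pi_2 + 2/9*pi_3 + 1/9*pi_4
with normalization: pi_1 + pi_2 + pi_3 + pi_4 = 1.

Using the first 3 balance equations plus normalization, the linear system A*pi = b is:
  [-8/9, 1/9, 1/9, 1/9] . pi = 0
  [1/3, -4/9, 5/9, 2/3] . pi = 0
  [1/3, 1/9, -8/9, 1/9] . pi = 0
  [1, 1, 1, 1] . pi = 1

Solving yields:
  pi_1 = 1/9
  pi_2 = 224/405
  pi_3 = 11/81
  pi_4 = 1/5

Verification (pi * P):
  1/9*1/9 + 224/405*1/9 + 11/81*1/9 + 1/5*1/9 = 1/9 = pi_1  (ok)
  1/9*1/3 + 224/405*5/9 + 11/81*5/9 + 1/5*2/3 = 224/405 = pi_2  (ok)
  1/9*1/3 + 224/405*1/9 + 11/81*1/9 + 1/5*1/9 = 11/81 = pi_3  (ok)
  1/9*2/9 + 224/405*2/9 + 11/81*2/9 + 1/5*1/9 = 1/5 = pi_4  (ok)

Answer: 1/9 224/405 11/81 1/5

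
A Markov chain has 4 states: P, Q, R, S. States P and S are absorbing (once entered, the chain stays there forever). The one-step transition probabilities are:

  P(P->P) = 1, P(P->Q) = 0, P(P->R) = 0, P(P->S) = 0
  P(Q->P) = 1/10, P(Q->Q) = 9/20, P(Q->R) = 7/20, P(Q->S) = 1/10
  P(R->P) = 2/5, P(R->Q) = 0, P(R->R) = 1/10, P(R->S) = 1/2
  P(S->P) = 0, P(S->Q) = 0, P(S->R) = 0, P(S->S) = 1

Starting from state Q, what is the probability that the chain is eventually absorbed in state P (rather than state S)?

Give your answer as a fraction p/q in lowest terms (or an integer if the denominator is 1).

Answer: 46/99

Derivation:
Let a_i = P(absorbed in P | start in state i).
Boundary conditions: a_P = 1, a_S = 0.
For each transient state i, a_i = sum_j P(i->j) * a_j:
  a_Q = 1/10*a_P + 9/20*a_Q + 7/20*a_R + 1/10*a_S
  a_R = 2/5*a_P + 0*a_Q + 1/10*a_R + 1/2*a_S

Substituting a_P = 1 and a_S = 0, rearrange to (I - Q) a = r where r[i] = P(i -> P):
  [11/20, -7/20] . (a_Q, a_R) = 1/10
  [0, 9/10] . (a_Q, a_R) = 2/5

Solving yields:
  a_Q = 46/99
  a_R = 4/9

Starting state is Q, so the absorption probability is a_Q = 46/99.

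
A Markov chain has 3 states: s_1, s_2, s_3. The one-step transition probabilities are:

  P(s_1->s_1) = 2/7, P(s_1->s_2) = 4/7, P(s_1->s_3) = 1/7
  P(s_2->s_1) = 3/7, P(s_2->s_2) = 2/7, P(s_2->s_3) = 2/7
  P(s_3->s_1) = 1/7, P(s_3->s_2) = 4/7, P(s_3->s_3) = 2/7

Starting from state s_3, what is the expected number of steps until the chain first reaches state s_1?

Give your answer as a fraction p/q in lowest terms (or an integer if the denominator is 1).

Answer: 63/17

Derivation:
Let h_i = expected steps to first reach s_1 from state i.
Boundary: h_s_1 = 0.
First-step equations for the other states:
  h_s_2 = 1 + 3/7*h_s_1 + 2/7*h_s_2 + 2/7*h_s_3
  h_s_3 = 1 + 1/7*h_s_1 + 4/7*h_s_2 + 2/7*h_s_3

Substituting h_s_1 = 0 and rearranging gives the linear system (I - Q) h = 1:
  [5/7, -2/7] . (h_s_2, h_s_3) = 1
  [-4/7, 5/7] . (h_s_2, h_s_3) = 1

Solving yields:
  h_s_2 = 49/17
  h_s_3 = 63/17

Starting state is s_3, so the expected hitting time is h_s_3 = 63/17.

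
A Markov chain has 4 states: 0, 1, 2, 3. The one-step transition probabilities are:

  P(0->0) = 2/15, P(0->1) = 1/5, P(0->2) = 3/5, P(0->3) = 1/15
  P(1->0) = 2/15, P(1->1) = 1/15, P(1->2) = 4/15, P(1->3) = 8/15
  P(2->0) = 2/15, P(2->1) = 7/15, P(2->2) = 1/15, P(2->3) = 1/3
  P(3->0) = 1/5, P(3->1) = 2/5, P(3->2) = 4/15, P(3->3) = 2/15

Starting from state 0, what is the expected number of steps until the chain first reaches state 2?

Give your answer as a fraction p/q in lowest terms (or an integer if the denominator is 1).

Answer: 3255/1538

Derivation:
Let h_i = expected steps to first reach 2 from state i.
Boundary: h_2 = 0.
First-step equations for the other states:
  h_0 = 1 + 2/15*h_0 + 1/5*h_1 + 3/5*h_2 + 1/15*h_3
  h_1 = 1 + 2/15*h_0 + 1/15*h_1 + 4/15*h_2 + 8/15*h_3
  h_3 = 1 + 1/5*h_0 + 2/5*h_1 + 4/15*h_2 + 2/15*h_3

Substituting h_2 = 0 and rearranging gives the linear system (I - Q) h = 1:
  [13/15, -1/5, -1/15] . (h_0, h_1, h_3) = 1
  [-2/15, 14/15, -8/15] . (h_0, h_1, h_3) = 1
  [-1/5, -2/5, 13/15] . (h_0, h_1, h_3) = 1

Solving yields:
  h_0 = 3255/1538
  h_1 = 2415/769
  h_3 = 4755/1538

Starting state is 0, so the expected hitting time is h_0 = 3255/1538.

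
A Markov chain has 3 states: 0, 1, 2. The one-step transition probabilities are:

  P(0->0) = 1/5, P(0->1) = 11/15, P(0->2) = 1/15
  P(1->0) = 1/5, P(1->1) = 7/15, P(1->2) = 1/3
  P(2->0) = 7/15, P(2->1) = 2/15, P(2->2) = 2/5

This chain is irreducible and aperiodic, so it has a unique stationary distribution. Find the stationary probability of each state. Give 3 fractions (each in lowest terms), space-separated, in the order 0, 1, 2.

The stationary distribution satisfies pi = pi * P, i.e.:
  pi_0 = 1/5*pi_0 + 1/5*pi_1 + 7/15*pi_2
  pi_1 = 11/15*pi_0 + 7/15*pi_1 + 2/15*pi_2
  pi_2 = 1/15*pi_0 + 1/3*pi_1 + 2/5*pi_2
with normalization: pi_0 + pi_1 + pi_2 = 1.

Using the first 2 balance equations plus normalization, the linear system A*pi = b is:
  [-4/5, 1/5, 7/15] . pi = 0
  [11/15, -8/15, 2/15] . pi = 0
  [1, 1, 1] . pi = 1

Solving yields:
  pi_0 = 31/113
  pi_1 = 101/226
  pi_2 = 63/226

Verification (pi * P):
  31/113*1/5 + 101/226*1/5 + 63/226*7/15 = 31/113 = pi_0  (ok)
  31/113*11/15 + 101/226*7/15 + 63/226*2/15 = 101/226 = pi_1  (ok)
  31/113*1/15 + 101/226*1/3 + 63/226*2/5 = 63/226 = pi_2  (ok)

Answer: 31/113 101/226 63/226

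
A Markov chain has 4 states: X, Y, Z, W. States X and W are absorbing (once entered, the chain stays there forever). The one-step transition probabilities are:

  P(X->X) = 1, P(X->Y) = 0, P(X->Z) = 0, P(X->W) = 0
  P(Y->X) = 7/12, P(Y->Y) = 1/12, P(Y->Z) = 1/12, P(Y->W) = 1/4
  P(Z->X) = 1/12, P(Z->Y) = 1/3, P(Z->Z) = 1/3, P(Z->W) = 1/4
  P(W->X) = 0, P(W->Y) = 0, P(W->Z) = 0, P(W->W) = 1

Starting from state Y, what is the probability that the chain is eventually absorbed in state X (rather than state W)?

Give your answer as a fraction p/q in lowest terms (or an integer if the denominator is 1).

Answer: 19/28

Derivation:
Let a_i = P(absorbed in X | start in state i).
Boundary conditions: a_X = 1, a_W = 0.
For each transient state i, a_i = sum_j P(i->j) * a_j:
  a_Y = 7/12*a_X + 1/12*a_Y + 1/12*a_Z + 1/4*a_W
  a_Z = 1/12*a_X + 1/3*a_Y + 1/3*a_Z + 1/4*a_W

Substituting a_X = 1 and a_W = 0, rearrange to (I - Q) a = r where r[i] = P(i -> X):
  [11/12, -1/12] . (a_Y, a_Z) = 7/12
  [-1/3, 2/3] . (a_Y, a_Z) = 1/12

Solving yields:
  a_Y = 19/28
  a_Z = 13/28

Starting state is Y, so the absorption probability is a_Y = 19/28.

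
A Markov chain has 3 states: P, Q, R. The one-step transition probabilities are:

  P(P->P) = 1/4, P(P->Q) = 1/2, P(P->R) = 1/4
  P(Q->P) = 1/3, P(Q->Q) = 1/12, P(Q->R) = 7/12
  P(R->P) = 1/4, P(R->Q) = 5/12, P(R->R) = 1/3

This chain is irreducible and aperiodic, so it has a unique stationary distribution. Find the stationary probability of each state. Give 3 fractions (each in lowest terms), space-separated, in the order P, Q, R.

The stationary distribution satisfies pi = pi * P, i.e.:
  pi_P = 1/4*pi_P + 1/3*pi_Q + 1/4*pi_R
  pi_Q = 1/2*pi_P + 1/12*pi_Q + 5/12*pi_R
  pi_R = 1/4*pi_P + 7/12*pi_Q + 1/3*pi_R
with normalization: pi_P + pi_Q + pi_R = 1.

Using the first 2 balance equations plus normalization, the linear system A*pi = b is:
  [-3/4, 1/3, 1/4] . pi = 0
  [1/2, -11/12, 5/12] . pi = 0
  [1, 1, 1] . pi = 1

Solving yields:
  pi_P = 53/191
  pi_Q = 63/191
  pi_R = 75/191

Verification (pi * P):
  53/191*1/4 + 63/191*1/3 + 75/191*1/4 = 53/191 = pi_P  (ok)
  53/191*1/2 + 63/191*1/12 + 75/191*5/12 = 63/191 = pi_Q  (ok)
  53/191*1/4 + 63/191*7/12 + 75/191*1/3 = 75/191 = pi_R  (ok)

Answer: 53/191 63/191 75/191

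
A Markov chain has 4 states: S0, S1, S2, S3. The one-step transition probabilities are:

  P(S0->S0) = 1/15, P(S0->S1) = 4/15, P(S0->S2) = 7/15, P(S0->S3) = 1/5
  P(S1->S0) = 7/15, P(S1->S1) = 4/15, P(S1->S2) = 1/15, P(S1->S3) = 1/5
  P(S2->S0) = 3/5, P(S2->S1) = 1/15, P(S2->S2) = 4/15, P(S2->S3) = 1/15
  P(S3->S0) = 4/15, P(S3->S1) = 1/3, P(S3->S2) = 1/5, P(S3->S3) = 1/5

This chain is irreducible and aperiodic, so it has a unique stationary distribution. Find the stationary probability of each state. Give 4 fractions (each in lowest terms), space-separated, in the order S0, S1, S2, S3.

Answer: 307/912 809/3648 339/1216 99/608

Derivation:
The stationary distribution satisfies pi = pi * P, i.e.:
  pi_S0 = 1/15*pi_S0 + 7/15*pi_S1 + 3/5*pi_S2 + 4/15*pi_S3
  pi_S1 = 4/15*pi_S0 + 4/15*pi_S1 + 1/15*pi_S2 + 1/3*pi_S3
  pi_S2 = 7/15*pi_S0 + 1/15*pi_S1 + 4/15*pi_S2 + 1/5*pi_S3
  pi_S3 = 1/5*pi_S0 + 1/5*pi_S1 + 1/15*pi_S2 + 1/5*pi_S3
with normalization: pi_S0 + pi_S1 + pi_S2 + pi_S3 = 1.

Using the first 3 balance equations plus normalization, the linear system A*pi = b is:
  [-14/15, 7/15, 3/5, 4/15] . pi = 0
  [4/15, -11/15, 1/15, 1/3] . pi = 0
  [7/15, 1/15, -11/15, 1/5] . pi = 0
  [1, 1, 1, 1] . pi = 1

Solving yields:
  pi_S0 = 307/912
  pi_S1 = 809/3648
  pi_S2 = 339/1216
  pi_S3 = 99/608

Verification (pi * P):
  307/912*1/15 + 809/3648*7/15 + 339/1216*3/5 + 99/608*4/15 = 307/912 = pi_S0  (ok)
  307/912*4/15 + 809/3648*4/15 + 339/1216*1/15 + 99/608*1/3 = 809/3648 = pi_S1  (ok)
  307/912*7/15 + 809/3648*1/15 + 339/1216*4/15 + 99/608*1/5 = 339/1216 = pi_S2  (ok)
  307/912*1/5 + 809/3648*1/5 + 339/1216*1/15 + 99/608*1/5 = 99/608 = pi_S3  (ok)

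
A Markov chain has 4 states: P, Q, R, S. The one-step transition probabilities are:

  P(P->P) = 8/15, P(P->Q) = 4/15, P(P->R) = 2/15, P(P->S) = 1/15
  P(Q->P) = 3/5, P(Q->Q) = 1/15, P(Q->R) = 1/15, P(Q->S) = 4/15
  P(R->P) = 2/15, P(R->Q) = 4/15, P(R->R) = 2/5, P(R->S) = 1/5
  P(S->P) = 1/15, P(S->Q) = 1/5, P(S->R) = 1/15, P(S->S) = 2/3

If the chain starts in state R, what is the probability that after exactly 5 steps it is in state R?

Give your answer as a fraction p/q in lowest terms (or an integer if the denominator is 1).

Computing P^5 by repeated multiplication:
P^1 =
  P: [8/15, 4/15, 2/15, 1/15]
  Q: [3/5, 1/15, 1/15, 4/15]
  R: [2/15, 4/15, 2/5, 1/5]
  S: [1/15, 1/5, 1/15, 2/3]
P^2 =
  P: [7/15, 47/225, 11/75, 8/45]
  Q: [29/75, 53/225, 29/225, 56/225]
  R: [67/225, 1/5, 47/225, 22/75]
  S: [47/225, 41/225, 7/75, 116/225]
P^3 =
  P: [1369/3375, 719/3375, 11/75, 88/375]
  Q: [143/375, 137/675, 457/3375, 946/3375]
  R: [367/1125, 233/1125, 527/3375, 1048/3375]
  S: [301/1125, 661/3375, 377/3375, 478/1125]
P^4 =
  P: [3841/10125, 3517/16875, 7219/50625, 182/675]
  Q: [6107/16875, 10499/50625, 6947/50625, 14858/50625]
  R: [17201/50625, 2071/10125, 7111/50625, 15958/50625]
  S: [15361/50625, 3361/16875, 6163/50625, 19018/50625]
P^5 =
  P: [30743/84375, 52399/253125, 4237/30375, 219566/759375]
  Q: [3331/9375, 31229/151875, 103681/759375, 229738/759375]
  R: [260983/759375, 155477/759375, 103381/759375, 239534/759375]
  S: [244979/759375, 153233/759375, 32267/253125, 264362/759375]

(P^5)[R -> R] = 103381/759375

Answer: 103381/759375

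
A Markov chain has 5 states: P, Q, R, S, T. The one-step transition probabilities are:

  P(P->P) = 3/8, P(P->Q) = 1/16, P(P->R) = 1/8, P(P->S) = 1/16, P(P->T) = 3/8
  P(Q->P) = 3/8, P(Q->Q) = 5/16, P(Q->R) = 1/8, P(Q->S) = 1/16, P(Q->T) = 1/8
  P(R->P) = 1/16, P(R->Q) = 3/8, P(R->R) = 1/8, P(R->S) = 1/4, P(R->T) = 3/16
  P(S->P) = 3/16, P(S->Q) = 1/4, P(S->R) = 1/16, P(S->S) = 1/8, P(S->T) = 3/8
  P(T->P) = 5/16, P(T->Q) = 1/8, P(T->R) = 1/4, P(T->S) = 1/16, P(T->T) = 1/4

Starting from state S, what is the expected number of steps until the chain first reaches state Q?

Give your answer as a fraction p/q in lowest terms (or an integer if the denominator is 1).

Let h_i = expected steps to first reach Q from state i.
Boundary: h_Q = 0.
First-step equations for the other states:
  h_P = 1 + 3/8*h_P + 1/16*h_Q + 1/8*h_R + 1/16*h_S + 3/8*h_T
  h_R = 1 + 1/16*h_P + 3/8*h_Q + 1/8*h_R + 1/4*h_S + 3/16*h_T
  h_S = 1 + 3/16*h_P + 1/4*h_Q + 1/16*h_R + 1/8*h_S + 3/8*h_T
  h_T = 1 + 5/16*h_P + 1/8*h_Q + 1/4*h_R + 1/16*h_S + 1/4*h_T

Substituting h_Q = 0 and rearranging gives the linear system (I - Q) h = 1:
  [5/8, -1/8, -1/16, -3/8] . (h_P, h_R, h_S, h_T) = 1
  [-1/16, 7/8, -1/4, -3/16] . (h_P, h_R, h_S, h_T) = 1
  [-3/16, -1/16, 7/8, -3/8] . (h_P, h_R, h_S, h_T) = 1
  [-5/16, -1/4, -1/16, 3/4] . (h_P, h_R, h_S, h_T) = 1

Solving yields:
  h_P = 23808/3553
  h_R = 15984/3553
  h_S = 19568/3553
  h_T = 21616/3553

Starting state is S, so the expected hitting time is h_S = 19568/3553.

Answer: 19568/3553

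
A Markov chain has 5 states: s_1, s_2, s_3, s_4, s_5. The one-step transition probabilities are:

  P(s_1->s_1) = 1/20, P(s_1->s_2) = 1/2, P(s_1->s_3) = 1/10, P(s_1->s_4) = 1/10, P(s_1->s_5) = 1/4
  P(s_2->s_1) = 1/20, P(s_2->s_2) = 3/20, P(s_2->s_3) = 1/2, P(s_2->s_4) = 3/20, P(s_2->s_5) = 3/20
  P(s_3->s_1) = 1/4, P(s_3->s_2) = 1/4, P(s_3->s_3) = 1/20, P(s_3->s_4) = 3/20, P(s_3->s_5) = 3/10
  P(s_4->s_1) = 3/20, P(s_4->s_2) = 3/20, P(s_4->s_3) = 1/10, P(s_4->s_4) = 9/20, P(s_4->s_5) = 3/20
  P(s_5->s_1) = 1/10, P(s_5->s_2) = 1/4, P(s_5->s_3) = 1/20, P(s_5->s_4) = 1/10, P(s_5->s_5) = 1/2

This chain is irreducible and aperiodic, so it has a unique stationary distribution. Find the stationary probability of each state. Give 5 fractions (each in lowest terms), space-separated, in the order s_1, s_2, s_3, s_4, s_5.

Answer: 3501/29842 28301/119368 10255/59684 22119/119368 17217/59684

Derivation:
The stationary distribution satisfies pi = pi * P, i.e.:
  pi_s_1 = 1/20*pi_s_1 + 1/20*pi_s_2 + 1/4*pi_s_3 + 3/20*pi_s_4 + 1/10*pi_s_5
  pi_s_2 = 1/2*pi_s_1 + 3/20*pi_s_2 + 1/4*pi_s_3 + 3/20*pi_s_4 + 1/4*pi_s_5
  pi_s_3 = 1/10*pi_s_1 + 1/2*pi_s_2 + 1/20*pi_s_3 + 1/10*pi_s_4 + 1/20*pi_s_5
  pi_s_4 = 1/10*pi_s_1 + 3/20*pi_s_2 + 3/20*pi_s_3 + 9/20*pi_s_4 + 1/10*pi_s_5
  pi_s_5 = 1/4*pi_s_1 + 3/20*pi_s_2 + 3/10*pi_s_3 + 3/20*pi_s_4 + 1/2*pi_s_5
with normalization: pi_s_1 + pi_s_2 + pi_s_3 + pi_s_4 + pi_s_5 = 1.

Using the first 4 balance equations plus normalization, the linear system A*pi = b is:
  [-19/20, 1/20, 1/4, 3/20, 1/10] . pi = 0
  [1/2, -17/20, 1/4, 3/20, 1/4] . pi = 0
  [1/10, 1/2, -19/20, 1/10, 1/20] . pi = 0
  [1/10, 3/20, 3/20, -11/20, 1/10] . pi = 0
  [1, 1, 1, 1, 1] . pi = 1

Solving yields:
  pi_s_1 = 3501/29842
  pi_s_2 = 28301/119368
  pi_s_3 = 10255/59684
  pi_s_4 = 22119/119368
  pi_s_5 = 17217/59684

Verification (pi * P):
  3501/29842*1/20 + 28301/119368*1/20 + 10255/59684*1/4 + 22119/119368*3/20 + 17217/59684*1/10 = 3501/29842 = pi_s_1  (ok)
  3501/29842*1/2 + 28301/119368*3/20 + 10255/59684*1/4 + 22119/119368*3/20 + 17217/59684*1/4 = 28301/119368 = pi_s_2  (ok)
  3501/29842*1/10 + 28301/119368*1/2 + 10255/59684*1/20 + 22119/119368*1/10 + 17217/59684*1/20 = 10255/59684 = pi_s_3  (ok)
  3501/29842*1/10 + 28301/119368*3/20 + 10255/59684*3/20 + 22119/119368*9/20 + 17217/59684*1/10 = 22119/119368 = pi_s_4  (ok)
  3501/29842*1/4 + 28301/119368*3/20 + 10255/59684*3/10 + 22119/119368*3/20 + 17217/59684*1/2 = 17217/59684 = pi_s_5  (ok)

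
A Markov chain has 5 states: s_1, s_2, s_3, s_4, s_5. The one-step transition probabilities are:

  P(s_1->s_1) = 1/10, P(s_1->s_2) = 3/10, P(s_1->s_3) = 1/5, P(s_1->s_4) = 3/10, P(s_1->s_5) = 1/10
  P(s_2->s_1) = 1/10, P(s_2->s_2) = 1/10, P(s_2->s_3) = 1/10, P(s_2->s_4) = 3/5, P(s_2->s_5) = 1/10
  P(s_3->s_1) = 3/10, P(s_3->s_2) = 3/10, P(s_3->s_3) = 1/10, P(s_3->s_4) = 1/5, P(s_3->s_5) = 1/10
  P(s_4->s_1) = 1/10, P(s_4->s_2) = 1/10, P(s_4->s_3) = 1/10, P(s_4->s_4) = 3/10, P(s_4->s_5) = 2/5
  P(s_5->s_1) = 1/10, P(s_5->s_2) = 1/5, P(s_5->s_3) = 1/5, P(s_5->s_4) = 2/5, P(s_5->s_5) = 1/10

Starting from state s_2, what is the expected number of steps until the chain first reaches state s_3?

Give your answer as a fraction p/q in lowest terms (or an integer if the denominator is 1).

Answer: 13600/1797

Derivation:
Let h_i = expected steps to first reach s_3 from state i.
Boundary: h_s_3 = 0.
First-step equations for the other states:
  h_s_1 = 1 + 1/10*h_s_1 + 3/10*h_s_2 + 1/5*h_s_3 + 3/10*h_s_4 + 1/10*h_s_5
  h_s_2 = 1 + 1/10*h_s_1 + 1/10*h_s_2 + 1/10*h_s_3 + 3/5*h_s_4 + 1/10*h_s_5
  h_s_4 = 1 + 1/10*h_s_1 + 1/10*h_s_2 + 1/10*h_s_3 + 3/10*h_s_4 + 2/5*h_s_5
  h_s_5 = 1 + 1/10*h_s_1 + 1/5*h_s_2 + 1/5*h_s_3 + 2/5*h_s_4 + 1/10*h_s_5

Substituting h_s_3 = 0 and rearranging gives the linear system (I - Q) h = 1:
  [9/10, -3/10, -3/10, -1/10] . (h_s_1, h_s_2, h_s_4, h_s_5) = 1
  [-1/10, 9/10, -3/5, -1/10] . (h_s_1, h_s_2, h_s_4, h_s_5) = 1
  [-1/10, -1/10, 7/10, -2/5] . (h_s_1, h_s_2, h_s_4, h_s_5) = 1
  [-1/10, -1/5, -2/5, 9/10] . (h_s_1, h_s_2, h_s_4, h_s_5) = 1

Solving yields:
  h_s_1 = 4110/599
  h_s_2 = 13600/1797
  h_s_4 = 13300/1797
  h_s_5 = 4100/599

Starting state is s_2, so the expected hitting time is h_s_2 = 13600/1797.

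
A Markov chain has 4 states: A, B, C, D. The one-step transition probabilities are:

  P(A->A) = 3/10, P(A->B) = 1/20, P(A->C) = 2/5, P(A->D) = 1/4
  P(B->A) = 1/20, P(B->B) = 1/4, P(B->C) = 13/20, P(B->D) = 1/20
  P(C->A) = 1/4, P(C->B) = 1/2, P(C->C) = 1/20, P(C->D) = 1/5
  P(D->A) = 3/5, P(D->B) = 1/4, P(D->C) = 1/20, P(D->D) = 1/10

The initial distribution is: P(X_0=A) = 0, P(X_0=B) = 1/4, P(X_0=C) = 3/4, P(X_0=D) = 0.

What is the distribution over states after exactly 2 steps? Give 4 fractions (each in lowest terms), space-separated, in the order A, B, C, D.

Propagating the distribution step by step (d_{t+1} = d_t * P):
d_0 = (A=0, B=1/4, C=3/4, D=0)
  d_1[A] = 0*3/10 + 1/4*1/20 + 3/4*1/4 + 0*3/5 = 1/5
  d_1[B] = 0*1/20 + 1/4*1/4 + 3/4*1/2 + 0*1/4 = 7/16
  d_1[C] = 0*2/5 + 1/4*13/20 + 3/4*1/20 + 0*1/20 = 1/5
  d_1[D] = 0*1/4 + 1/4*1/20 + 3/4*1/5 + 0*1/10 = 13/80
d_1 = (A=1/5, B=7/16, C=1/5, D=13/80)
  d_2[A] = 1/5*3/10 + 7/16*1/20 + 1/5*1/4 + 13/80*3/5 = 367/1600
  d_2[B] = 1/5*1/20 + 7/16*1/4 + 1/5*1/2 + 13/80*1/4 = 13/50
  d_2[C] = 1/5*2/5 + 7/16*13/20 + 1/5*1/20 + 13/80*1/20 = 153/400
  d_2[D] = 1/5*1/4 + 7/16*1/20 + 1/5*1/5 + 13/80*1/10 = 41/320
d_2 = (A=367/1600, B=13/50, C=153/400, D=41/320)

Answer: 367/1600 13/50 153/400 41/320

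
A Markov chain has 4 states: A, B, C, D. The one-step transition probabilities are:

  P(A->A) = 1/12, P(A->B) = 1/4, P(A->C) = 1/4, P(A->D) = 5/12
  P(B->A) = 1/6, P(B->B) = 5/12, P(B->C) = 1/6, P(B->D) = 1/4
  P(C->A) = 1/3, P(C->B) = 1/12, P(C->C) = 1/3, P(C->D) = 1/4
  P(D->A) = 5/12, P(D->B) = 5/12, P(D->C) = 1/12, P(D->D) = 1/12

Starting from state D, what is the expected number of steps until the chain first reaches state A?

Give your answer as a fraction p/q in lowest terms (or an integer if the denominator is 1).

Let h_i = expected steps to first reach A from state i.
Boundary: h_A = 0.
First-step equations for the other states:
  h_B = 1 + 1/6*h_A + 5/12*h_B + 1/6*h_C + 1/4*h_D
  h_C = 1 + 1/3*h_A + 1/12*h_B + 1/3*h_C + 1/4*h_D
  h_D = 1 + 5/12*h_A + 5/12*h_B + 1/12*h_C + 1/12*h_D

Substituting h_A = 0 and rearranging gives the linear system (I - Q) h = 1:
  [7/12, -1/6, -1/4] . (h_B, h_C, h_D) = 1
  [-1/12, 2/3, -1/4] . (h_B, h_C, h_D) = 1
  [-5/12, -1/12, 11/12] . (h_B, h_C, h_D) = 1

Solving yields:
  h_B = 4
  h_C = 16/5
  h_D = 16/5

Starting state is D, so the expected hitting time is h_D = 16/5.

Answer: 16/5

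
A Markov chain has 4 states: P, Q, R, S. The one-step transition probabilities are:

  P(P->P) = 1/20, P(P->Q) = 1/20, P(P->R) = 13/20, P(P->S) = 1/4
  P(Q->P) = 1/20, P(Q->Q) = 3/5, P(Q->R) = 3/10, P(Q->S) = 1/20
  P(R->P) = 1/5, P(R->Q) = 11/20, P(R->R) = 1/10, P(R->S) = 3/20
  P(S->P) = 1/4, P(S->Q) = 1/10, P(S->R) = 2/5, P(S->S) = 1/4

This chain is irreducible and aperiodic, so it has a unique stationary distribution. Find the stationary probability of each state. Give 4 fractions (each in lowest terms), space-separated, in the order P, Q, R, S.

Answer: 409/3400 3089/6800 503/1700 881/6800

Derivation:
The stationary distribution satisfies pi = pi * P, i.e.:
  pi_P = 1/20*pi_P + 1/20*pi_Q + 1/5*pi_R + 1/4*pi_S
  pi_Q = 1/20*pi_P + 3/5*pi_Q + 11/20*pi_R + 1/10*pi_S
  pi_R = 13/20*pi_P + 3/10*pi_Q + 1/10*pi_R + 2/5*pi_S
  pi_S = 1/4*pi_P + 1/20*pi_Q + 3/20*pi_R + 1/4*pi_S
with normalization: pi_P + pi_Q + pi_R + pi_S = 1.

Using the first 3 balance equations plus normalization, the linear system A*pi = b is:
  [-19/20, 1/20, 1/5, 1/4] . pi = 0
  [1/20, -2/5, 11/20, 1/10] . pi = 0
  [13/20, 3/10, -9/10, 2/5] . pi = 0
  [1, 1, 1, 1] . pi = 1

Solving yields:
  pi_P = 409/3400
  pi_Q = 3089/6800
  pi_R = 503/1700
  pi_S = 881/6800

Verification (pi * P):
  409/3400*1/20 + 3089/6800*1/20 + 503/1700*1/5 + 881/6800*1/4 = 409/3400 = pi_P  (ok)
  409/3400*1/20 + 3089/6800*3/5 + 503/1700*11/20 + 881/6800*1/10 = 3089/6800 = pi_Q  (ok)
  409/3400*13/20 + 3089/6800*3/10 + 503/1700*1/10 + 881/6800*2/5 = 503/1700 = pi_R  (ok)
  409/3400*1/4 + 3089/6800*1/20 + 503/1700*3/20 + 881/6800*1/4 = 881/6800 = pi_S  (ok)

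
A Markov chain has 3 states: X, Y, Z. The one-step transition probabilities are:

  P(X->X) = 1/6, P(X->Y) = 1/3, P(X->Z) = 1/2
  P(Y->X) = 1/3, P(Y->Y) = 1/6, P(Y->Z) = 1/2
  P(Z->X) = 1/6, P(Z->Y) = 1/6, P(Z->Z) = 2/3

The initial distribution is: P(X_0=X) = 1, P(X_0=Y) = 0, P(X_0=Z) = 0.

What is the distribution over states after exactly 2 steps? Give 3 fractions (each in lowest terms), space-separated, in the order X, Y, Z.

Answer: 2/9 7/36 7/12

Derivation:
Propagating the distribution step by step (d_{t+1} = d_t * P):
d_0 = (X=1, Y=0, Z=0)
  d_1[X] = 1*1/6 + 0*1/3 + 0*1/6 = 1/6
  d_1[Y] = 1*1/3 + 0*1/6 + 0*1/6 = 1/3
  d_1[Z] = 1*1/2 + 0*1/2 + 0*2/3 = 1/2
d_1 = (X=1/6, Y=1/3, Z=1/2)
  d_2[X] = 1/6*1/6 + 1/3*1/3 + 1/2*1/6 = 2/9
  d_2[Y] = 1/6*1/3 + 1/3*1/6 + 1/2*1/6 = 7/36
  d_2[Z] = 1/6*1/2 + 1/3*1/2 + 1/2*2/3 = 7/12
d_2 = (X=2/9, Y=7/36, Z=7/12)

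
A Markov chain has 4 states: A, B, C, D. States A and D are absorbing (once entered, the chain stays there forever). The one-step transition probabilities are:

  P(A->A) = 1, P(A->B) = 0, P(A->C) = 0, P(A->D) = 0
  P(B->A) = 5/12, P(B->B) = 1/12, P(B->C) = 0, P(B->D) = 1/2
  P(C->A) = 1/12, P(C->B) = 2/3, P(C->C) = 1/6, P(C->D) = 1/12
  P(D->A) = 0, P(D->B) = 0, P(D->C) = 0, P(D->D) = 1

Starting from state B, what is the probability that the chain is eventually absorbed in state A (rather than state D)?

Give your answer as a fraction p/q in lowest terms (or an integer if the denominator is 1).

Let a_i = P(absorbed in A | start in state i).
Boundary conditions: a_A = 1, a_D = 0.
For each transient state i, a_i = sum_j P(i->j) * a_j:
  a_B = 5/12*a_A + 1/12*a_B + 0*a_C + 1/2*a_D
  a_C = 1/12*a_A + 2/3*a_B + 1/6*a_C + 1/12*a_D

Substituting a_A = 1 and a_D = 0, rearrange to (I - Q) a = r where r[i] = P(i -> A):
  [11/12, 0] . (a_B, a_C) = 5/12
  [-2/3, 5/6] . (a_B, a_C) = 1/12

Solving yields:
  a_B = 5/11
  a_C = 51/110

Starting state is B, so the absorption probability is a_B = 5/11.

Answer: 5/11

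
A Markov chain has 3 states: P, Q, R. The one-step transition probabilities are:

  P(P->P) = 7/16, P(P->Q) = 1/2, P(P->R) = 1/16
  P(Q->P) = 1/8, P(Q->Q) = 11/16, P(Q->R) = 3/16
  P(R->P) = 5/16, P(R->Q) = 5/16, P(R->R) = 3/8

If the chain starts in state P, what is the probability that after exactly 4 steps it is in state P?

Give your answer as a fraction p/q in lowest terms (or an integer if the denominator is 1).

Computing P^4 by repeated multiplication:
P^1 =
  P: [7/16, 1/2, 1/16]
  Q: [1/8, 11/16, 3/16]
  R: [5/16, 5/16, 3/8]
P^2 =
  P: [35/128, 149/256, 37/256]
  Q: [51/256, 19/32, 53/256]
  R: [75/256, 125/256, 7/32]
P^3 =
  P: [973/4096, 149/256, 739/4096]
  Q: [463/2048, 2345/4096, 825/4096]
  R: [1055/4096, 2255/4096, 393/2048]
P^4 =
  P: [7637/32768, 37703/65536, 12559/65536]
  Q: [15297/65536, 2333/4096, 12911/65536]
  R: [15825/65536, 37175/65536, 1567/8192]

(P^4)[P -> P] = 7637/32768

Answer: 7637/32768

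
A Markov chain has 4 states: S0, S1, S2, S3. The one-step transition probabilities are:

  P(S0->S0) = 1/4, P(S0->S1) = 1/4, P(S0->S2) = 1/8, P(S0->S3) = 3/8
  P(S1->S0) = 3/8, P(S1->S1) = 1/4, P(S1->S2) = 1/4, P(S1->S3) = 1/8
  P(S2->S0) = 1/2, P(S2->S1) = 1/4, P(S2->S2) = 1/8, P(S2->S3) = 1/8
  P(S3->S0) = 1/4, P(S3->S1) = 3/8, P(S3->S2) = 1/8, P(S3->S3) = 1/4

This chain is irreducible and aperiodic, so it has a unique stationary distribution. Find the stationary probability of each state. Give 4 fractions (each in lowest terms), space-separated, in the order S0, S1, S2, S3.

Answer: 193/594 83/297 95/594 70/297

Derivation:
The stationary distribution satisfies pi = pi * P, i.e.:
  pi_S0 = 1/4*pi_S0 + 3/8*pi_S1 + 1/2*pi_S2 + 1/4*pi_S3
  pi_S1 = 1/4*pi_S0 + 1/4*pi_S1 + 1/4*pi_S2 + 3/8*pi_S3
  pi_S2 = 1/8*pi_S0 + 1/4*pi_S1 + 1/8*pi_S2 + 1/8*pi_S3
  pi_S3 = 3/8*pi_S0 + 1/8*pi_S1 + 1/8*pi_S2 + 1/4*pi_S3
with normalization: pi_S0 + pi_S1 + pi_S2 + pi_S3 = 1.

Using the first 3 balance equations plus normalization, the linear system A*pi = b is:
  [-3/4, 3/8, 1/2, 1/4] . pi = 0
  [1/4, -3/4, 1/4, 3/8] . pi = 0
  [1/8, 1/4, -7/8, 1/8] . pi = 0
  [1, 1, 1, 1] . pi = 1

Solving yields:
  pi_S0 = 193/594
  pi_S1 = 83/297
  pi_S2 = 95/594
  pi_S3 = 70/297

Verification (pi * P):
  193/594*1/4 + 83/297*3/8 + 95/594*1/2 + 70/297*1/4 = 193/594 = pi_S0  (ok)
  193/594*1/4 + 83/297*1/4 + 95/594*1/4 + 70/297*3/8 = 83/297 = pi_S1  (ok)
  193/594*1/8 + 83/297*1/4 + 95/594*1/8 + 70/297*1/8 = 95/594 = pi_S2  (ok)
  193/594*3/8 + 83/297*1/8 + 95/594*1/8 + 70/297*1/4 = 70/297 = pi_S3  (ok)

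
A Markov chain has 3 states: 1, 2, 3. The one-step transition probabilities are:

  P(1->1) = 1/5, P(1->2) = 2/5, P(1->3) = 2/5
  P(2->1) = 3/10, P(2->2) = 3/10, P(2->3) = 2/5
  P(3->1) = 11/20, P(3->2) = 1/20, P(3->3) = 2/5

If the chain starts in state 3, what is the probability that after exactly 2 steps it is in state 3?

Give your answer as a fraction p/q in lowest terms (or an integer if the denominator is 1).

Computing P^2 by repeated multiplication:
P^1 =
  1: [1/5, 2/5, 2/5]
  2: [3/10, 3/10, 2/5]
  3: [11/20, 1/20, 2/5]
P^2 =
  1: [19/50, 11/50, 2/5]
  2: [37/100, 23/100, 2/5]
  3: [69/200, 51/200, 2/5]

(P^2)[3 -> 3] = 2/5

Answer: 2/5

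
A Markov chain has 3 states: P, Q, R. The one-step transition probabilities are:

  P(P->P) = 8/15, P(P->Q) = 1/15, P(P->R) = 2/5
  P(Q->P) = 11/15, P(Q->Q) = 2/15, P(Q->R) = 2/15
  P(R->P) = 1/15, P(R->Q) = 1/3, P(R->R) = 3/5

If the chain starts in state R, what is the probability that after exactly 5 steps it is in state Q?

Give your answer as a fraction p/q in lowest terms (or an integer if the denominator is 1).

Computing P^5 by repeated multiplication:
P^1 =
  P: [8/15, 1/15, 2/5]
  Q: [11/15, 2/15, 2/15]
  R: [1/15, 1/3, 3/5]
P^2 =
  P: [9/25, 8/45, 104/225]
  Q: [112/225, 1/9, 88/225]
  R: [8/25, 56/225, 97/225]
P^3 =
  P: [1192/3375, 227/1125, 1502/3375]
  Q: [1259/3375, 602/3375, 1514/3375]
  R: [1289/3375, 223/1125, 1417/3375]
P^4 =
  P: [18529/50625, 10064/50625, 272/625]
  Q: [18208/50625, 10033/50625, 22384/50625]
  R: [19088/50625, 9712/50625, 97/225]
P^5 =
  P: [93656/253125, 148817/759375, 65918/151875]
  Q: [278411/759375, 150194/759375, 66154/151875]
  R: [93787/253125, 147637/759375, 330377/759375]

(P^5)[R -> Q] = 147637/759375

Answer: 147637/759375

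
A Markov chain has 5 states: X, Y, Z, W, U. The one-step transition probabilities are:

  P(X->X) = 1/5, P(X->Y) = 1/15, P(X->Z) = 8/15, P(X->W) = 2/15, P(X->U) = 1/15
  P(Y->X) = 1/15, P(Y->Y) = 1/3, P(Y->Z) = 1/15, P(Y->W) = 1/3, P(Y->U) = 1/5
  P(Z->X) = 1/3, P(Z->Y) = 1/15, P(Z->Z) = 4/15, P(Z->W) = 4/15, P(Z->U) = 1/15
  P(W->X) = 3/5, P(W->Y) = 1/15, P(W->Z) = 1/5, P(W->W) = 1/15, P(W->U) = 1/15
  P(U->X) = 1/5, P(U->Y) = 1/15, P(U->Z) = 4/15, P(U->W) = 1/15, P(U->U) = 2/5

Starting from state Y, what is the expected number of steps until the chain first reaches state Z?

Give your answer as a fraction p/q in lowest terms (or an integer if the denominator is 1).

Answer: 47220/10943

Derivation:
Let h_i = expected steps to first reach Z from state i.
Boundary: h_Z = 0.
First-step equations for the other states:
  h_X = 1 + 1/5*h_X + 1/15*h_Y + 8/15*h_Z + 2/15*h_W + 1/15*h_U
  h_Y = 1 + 1/15*h_X + 1/3*h_Y + 1/15*h_Z + 1/3*h_W + 1/5*h_U
  h_W = 1 + 3/5*h_X + 1/15*h_Y + 1/5*h_Z + 1/15*h_W + 1/15*h_U
  h_U = 1 + 1/5*h_X + 1/15*h_Y + 4/15*h_Z + 1/15*h_W + 2/5*h_U

Substituting h_Z = 0 and rearranging gives the linear system (I - Q) h = 1:
  [4/5, -1/15, -2/15, -1/15] . (h_X, h_Y, h_W, h_U) = 1
  [-1/15, 2/3, -1/3, -1/5] . (h_X, h_Y, h_W, h_U) = 1
  [-3/5, -1/15, 14/15, -1/15] . (h_X, h_Y, h_W, h_U) = 1
  [-1/5, -1/15, -1/15, 3/5] . (h_X, h_Y, h_W, h_U) = 1

Solving yields:
  h_X = 26400/10943
  h_Y = 47220/10943
  h_W = 34650/10943
  h_U = 36135/10943

Starting state is Y, so the expected hitting time is h_Y = 47220/10943.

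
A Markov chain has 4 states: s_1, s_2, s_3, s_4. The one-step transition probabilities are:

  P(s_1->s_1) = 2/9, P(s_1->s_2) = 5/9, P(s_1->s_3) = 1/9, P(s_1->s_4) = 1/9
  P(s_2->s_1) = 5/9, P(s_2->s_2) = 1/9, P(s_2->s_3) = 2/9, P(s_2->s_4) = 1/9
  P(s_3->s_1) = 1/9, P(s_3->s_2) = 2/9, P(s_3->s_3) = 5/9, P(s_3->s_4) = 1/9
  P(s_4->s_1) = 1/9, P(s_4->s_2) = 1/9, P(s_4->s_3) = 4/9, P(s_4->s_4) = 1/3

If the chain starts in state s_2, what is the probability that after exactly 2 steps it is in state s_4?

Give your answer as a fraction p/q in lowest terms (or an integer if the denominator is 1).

Answer: 11/81

Derivation:
Computing P^2 by repeated multiplication:
P^1 =
  s_1: [2/9, 5/9, 1/9, 1/9]
  s_2: [5/9, 1/9, 2/9, 1/9]
  s_3: [1/9, 2/9, 5/9, 1/9]
  s_4: [1/9, 1/9, 4/9, 1/3]
P^2 =
  s_1: [31/81, 2/9, 7/27, 11/81]
  s_2: [2/9, 31/81, 7/27, 11/81]
  s_3: [2/9, 2/9, 34/81, 11/81]
  s_4: [14/81, 17/81, 35/81, 5/27]

(P^2)[s_2 -> s_4] = 11/81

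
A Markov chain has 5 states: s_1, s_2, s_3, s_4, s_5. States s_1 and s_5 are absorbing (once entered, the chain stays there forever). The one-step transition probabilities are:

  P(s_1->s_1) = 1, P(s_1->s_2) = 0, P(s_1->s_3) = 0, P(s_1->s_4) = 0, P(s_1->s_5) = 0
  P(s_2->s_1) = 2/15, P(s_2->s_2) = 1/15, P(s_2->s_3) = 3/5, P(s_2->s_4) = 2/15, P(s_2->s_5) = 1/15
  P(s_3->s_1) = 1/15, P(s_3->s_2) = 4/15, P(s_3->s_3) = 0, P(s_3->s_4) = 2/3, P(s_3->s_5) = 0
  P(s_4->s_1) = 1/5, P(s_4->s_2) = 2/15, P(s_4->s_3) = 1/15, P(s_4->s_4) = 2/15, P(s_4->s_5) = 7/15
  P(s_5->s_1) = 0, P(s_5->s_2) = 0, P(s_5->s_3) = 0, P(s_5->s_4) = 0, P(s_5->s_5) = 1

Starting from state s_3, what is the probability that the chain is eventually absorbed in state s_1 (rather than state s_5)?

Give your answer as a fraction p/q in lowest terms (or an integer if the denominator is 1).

Answer: 383/937

Derivation:
Let a_i = P(absorbed in s_1 | start in state i).
Boundary conditions: a_s_1 = 1, a_s_5 = 0.
For each transient state i, a_i = sum_j P(i->j) * a_j:
  a_s_2 = 2/15*a_s_1 + 1/15*a_s_2 + 3/5*a_s_3 + 2/15*a_s_4 + 1/15*a_s_5
  a_s_3 = 1/15*a_s_1 + 4/15*a_s_2 + 0*a_s_3 + 2/3*a_s_4 + 0*a_s_5
  a_s_4 = 1/5*a_s_1 + 2/15*a_s_2 + 1/15*a_s_3 + 2/15*a_s_4 + 7/15*a_s_5

Substituting a_s_1 = 1 and a_s_5 = 0, rearrange to (I - Q) a = r where r[i] = P(i -> s_1):
  [14/15, -3/5, -2/15] . (a_s_2, a_s_3, a_s_4) = 2/15
  [-4/15, 1, -2/3] . (a_s_2, a_s_3, a_s_4) = 1/15
  [-2/15, -1/15, 13/15] . (a_s_2, a_s_3, a_s_4) = 1/5

Solving yields:
  a_s_2 = 849/1874
  a_s_3 = 383/937
  a_s_4 = 311/937

Starting state is s_3, so the absorption probability is a_s_3 = 383/937.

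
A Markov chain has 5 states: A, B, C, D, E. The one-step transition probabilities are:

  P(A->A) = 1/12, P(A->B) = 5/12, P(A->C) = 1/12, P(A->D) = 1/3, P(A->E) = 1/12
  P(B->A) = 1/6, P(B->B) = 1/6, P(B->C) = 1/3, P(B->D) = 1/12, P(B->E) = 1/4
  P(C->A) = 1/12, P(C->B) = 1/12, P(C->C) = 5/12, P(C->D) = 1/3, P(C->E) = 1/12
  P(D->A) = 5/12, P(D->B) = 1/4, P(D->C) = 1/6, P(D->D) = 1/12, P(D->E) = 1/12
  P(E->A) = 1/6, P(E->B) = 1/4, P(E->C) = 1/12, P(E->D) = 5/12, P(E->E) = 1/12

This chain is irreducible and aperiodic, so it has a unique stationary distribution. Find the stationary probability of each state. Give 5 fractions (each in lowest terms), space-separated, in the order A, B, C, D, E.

The stationary distribution satisfies pi = pi * P, i.e.:
  pi_A = 1/12*pi_A + 1/6*pi_B + 1/12*pi_C + 5/12*pi_D + 1/6*pi_E
  pi_B = 5/12*pi_A + 1/6*pi_B + 1/12*pi_C + 1/4*pi_D + 1/4*pi_E
  pi_C = 1/12*pi_A + 1/3*pi_B + 5/12*pi_C + 1/6*pi_D + 1/12*pi_E
  pi_D = 1/3*pi_A + 1/12*pi_B + 1/3*pi_C + 1/12*pi_D + 5/12*pi_E
  pi_E = 1/12*pi_A + 1/4*pi_B + 1/12*pi_C + 1/12*pi_D + 1/12*pi_E
with normalization: pi_A + pi_B + pi_C + pi_D + pi_E = 1.

Using the first 4 balance equations plus normalization, the linear system A*pi = b is:
  [-11/12, 1/6, 1/12, 5/12, 1/6] . pi = 0
  [5/12, -5/6, 1/12, 1/4, 1/4] . pi = 0
  [1/12, 1/3, -7/12, 1/6, 1/12] . pi = 0
  [1/3, 1/12, 1/3, -11/12, 5/12] . pi = 0
  [1, 1, 1, 1, 1] . pi = 1

Solving yields:
  pi_A = 889/4712
  pi_B = 263/1178
  pi_C = 1119/4712
  pi_D = 271/1178
  pi_E = 71/589

Verification (pi * P):
  889/4712*1/12 + 263/1178*1/6 + 1119/4712*1/12 + 271/1178*5/12 + 71/589*1/6 = 889/4712 = pi_A  (ok)
  889/4712*5/12 + 263/1178*1/6 + 1119/4712*1/12 + 271/1178*1/4 + 71/589*1/4 = 263/1178 = pi_B  (ok)
  889/4712*1/12 + 263/1178*1/3 + 1119/4712*5/12 + 271/1178*1/6 + 71/589*1/12 = 1119/4712 = pi_C  (ok)
  889/4712*1/3 + 263/1178*1/12 + 1119/4712*1/3 + 271/1178*1/12 + 71/589*5/12 = 271/1178 = pi_D  (ok)
  889/4712*1/12 + 263/1178*1/4 + 1119/4712*1/12 + 271/1178*1/12 + 71/589*1/12 = 71/589 = pi_E  (ok)

Answer: 889/4712 263/1178 1119/4712 271/1178 71/589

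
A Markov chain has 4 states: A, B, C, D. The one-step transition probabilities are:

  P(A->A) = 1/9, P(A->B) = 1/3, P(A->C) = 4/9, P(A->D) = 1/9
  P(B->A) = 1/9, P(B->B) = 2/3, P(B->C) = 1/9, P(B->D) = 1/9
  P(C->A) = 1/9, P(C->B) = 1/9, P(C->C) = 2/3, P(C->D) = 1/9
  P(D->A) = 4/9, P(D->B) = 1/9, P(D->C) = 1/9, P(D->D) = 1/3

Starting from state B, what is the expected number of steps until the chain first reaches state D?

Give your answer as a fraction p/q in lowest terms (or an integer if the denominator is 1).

Let h_i = expected steps to first reach D from state i.
Boundary: h_D = 0.
First-step equations for the other states:
  h_A = 1 + 1/9*h_A + 1/3*h_B + 4/9*h_C + 1/9*h_D
  h_B = 1 + 1/9*h_A + 2/3*h_B + 1/9*h_C + 1/9*h_D
  h_C = 1 + 1/9*h_A + 1/9*h_B + 2/3*h_C + 1/9*h_D

Substituting h_D = 0 and rearranging gives the linear system (I - Q) h = 1:
  [8/9, -1/3, -4/9] . (h_A, h_B, h_C) = 1
  [-1/9, 1/3, -1/9] . (h_A, h_B, h_C) = 1
  [-1/9, -1/9, 1/3] . (h_A, h_B, h_C) = 1

Solving yields:
  h_A = 9
  h_B = 9
  h_C = 9

Starting state is B, so the expected hitting time is h_B = 9.

Answer: 9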